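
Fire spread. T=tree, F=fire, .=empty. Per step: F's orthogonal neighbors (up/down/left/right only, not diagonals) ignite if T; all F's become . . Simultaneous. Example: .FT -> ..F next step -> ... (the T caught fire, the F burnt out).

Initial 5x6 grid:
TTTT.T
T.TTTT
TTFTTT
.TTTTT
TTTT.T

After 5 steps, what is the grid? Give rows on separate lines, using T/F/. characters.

Step 1: 4 trees catch fire, 1 burn out
  TTTT.T
  T.FTTT
  TF.FTT
  .TFTTT
  TTTT.T
Step 2: 7 trees catch fire, 4 burn out
  TTFT.T
  T..FTT
  F...FT
  .F.FTT
  TTFT.T
Step 3: 8 trees catch fire, 7 burn out
  TF.F.T
  F...FT
  .....F
  ....FT
  TF.F.T
Step 4: 4 trees catch fire, 8 burn out
  F....T
  .....F
  ......
  .....F
  F....T
Step 5: 2 trees catch fire, 4 burn out
  .....F
  ......
  ......
  ......
  .....F

.....F
......
......
......
.....F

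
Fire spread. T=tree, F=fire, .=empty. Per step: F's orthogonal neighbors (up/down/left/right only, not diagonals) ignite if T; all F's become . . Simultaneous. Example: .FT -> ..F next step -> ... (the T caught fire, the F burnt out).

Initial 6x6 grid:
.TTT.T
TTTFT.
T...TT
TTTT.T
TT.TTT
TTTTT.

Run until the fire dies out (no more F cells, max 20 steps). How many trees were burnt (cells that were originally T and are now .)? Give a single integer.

Step 1: +3 fires, +1 burnt (F count now 3)
Step 2: +3 fires, +3 burnt (F count now 3)
Step 3: +3 fires, +3 burnt (F count now 3)
Step 4: +2 fires, +3 burnt (F count now 2)
Step 5: +2 fires, +2 burnt (F count now 2)
Step 6: +3 fires, +2 burnt (F count now 3)
Step 7: +5 fires, +3 burnt (F count now 5)
Step 8: +3 fires, +5 burnt (F count now 3)
Step 9: +1 fires, +3 burnt (F count now 1)
Step 10: +0 fires, +1 burnt (F count now 0)
Fire out after step 10
Initially T: 26, now '.': 35
Total burnt (originally-T cells now '.'): 25

Answer: 25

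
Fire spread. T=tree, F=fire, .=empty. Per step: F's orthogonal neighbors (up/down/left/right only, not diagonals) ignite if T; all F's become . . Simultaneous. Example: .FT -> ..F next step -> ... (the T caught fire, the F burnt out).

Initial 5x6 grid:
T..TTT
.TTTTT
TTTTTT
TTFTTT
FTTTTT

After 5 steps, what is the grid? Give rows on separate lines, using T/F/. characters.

Step 1: 6 trees catch fire, 2 burn out
  T..TTT
  .TTTTT
  TTFTTT
  FF.FTT
  .FFTTT
Step 2: 6 trees catch fire, 6 burn out
  T..TTT
  .TFTTT
  FF.FTT
  ....FT
  ...FTT
Step 3: 5 trees catch fire, 6 burn out
  T..TTT
  .F.FTT
  ....FT
  .....F
  ....FT
Step 4: 4 trees catch fire, 5 burn out
  T..FTT
  ....FT
  .....F
  ......
  .....F
Step 5: 2 trees catch fire, 4 burn out
  T...FT
  .....F
  ......
  ......
  ......

T...FT
.....F
......
......
......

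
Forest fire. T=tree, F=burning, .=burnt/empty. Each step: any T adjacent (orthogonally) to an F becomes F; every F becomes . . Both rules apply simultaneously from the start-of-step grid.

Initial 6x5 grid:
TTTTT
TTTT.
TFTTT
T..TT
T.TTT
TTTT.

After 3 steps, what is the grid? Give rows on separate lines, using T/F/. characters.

Step 1: 3 trees catch fire, 1 burn out
  TTTTT
  TFTT.
  F.FTT
  T..TT
  T.TTT
  TTTT.
Step 2: 5 trees catch fire, 3 burn out
  TFTTT
  F.FT.
  ...FT
  F..TT
  T.TTT
  TTTT.
Step 3: 6 trees catch fire, 5 burn out
  F.FTT
  ...F.
  ....F
  ...FT
  F.TTT
  TTTT.

F.FTT
...F.
....F
...FT
F.TTT
TTTT.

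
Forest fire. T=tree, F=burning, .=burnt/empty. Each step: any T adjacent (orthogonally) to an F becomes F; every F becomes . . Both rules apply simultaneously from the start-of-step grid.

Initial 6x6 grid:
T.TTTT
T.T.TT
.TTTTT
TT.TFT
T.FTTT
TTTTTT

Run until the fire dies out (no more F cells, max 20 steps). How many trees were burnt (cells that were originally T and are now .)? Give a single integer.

Answer: 26

Derivation:
Step 1: +6 fires, +2 burnt (F count now 6)
Step 2: +7 fires, +6 burnt (F count now 7)
Step 3: +5 fires, +7 burnt (F count now 5)
Step 4: +5 fires, +5 burnt (F count now 5)
Step 5: +3 fires, +5 burnt (F count now 3)
Step 6: +0 fires, +3 burnt (F count now 0)
Fire out after step 6
Initially T: 28, now '.': 34
Total burnt (originally-T cells now '.'): 26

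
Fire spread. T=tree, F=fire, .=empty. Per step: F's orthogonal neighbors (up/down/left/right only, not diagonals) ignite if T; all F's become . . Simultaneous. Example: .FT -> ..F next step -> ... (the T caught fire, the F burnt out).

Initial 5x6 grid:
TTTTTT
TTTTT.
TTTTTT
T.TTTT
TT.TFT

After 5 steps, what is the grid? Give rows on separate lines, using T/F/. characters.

Step 1: 3 trees catch fire, 1 burn out
  TTTTTT
  TTTTT.
  TTTTTT
  T.TTFT
  TT.F.F
Step 2: 3 trees catch fire, 3 burn out
  TTTTTT
  TTTTT.
  TTTTFT
  T.TF.F
  TT....
Step 3: 4 trees catch fire, 3 burn out
  TTTTTT
  TTTTF.
  TTTF.F
  T.F...
  TT....
Step 4: 3 trees catch fire, 4 burn out
  TTTTFT
  TTTF..
  TTF...
  T.....
  TT....
Step 5: 4 trees catch fire, 3 burn out
  TTTF.F
  TTF...
  TF....
  T.....
  TT....

TTTF.F
TTF...
TF....
T.....
TT....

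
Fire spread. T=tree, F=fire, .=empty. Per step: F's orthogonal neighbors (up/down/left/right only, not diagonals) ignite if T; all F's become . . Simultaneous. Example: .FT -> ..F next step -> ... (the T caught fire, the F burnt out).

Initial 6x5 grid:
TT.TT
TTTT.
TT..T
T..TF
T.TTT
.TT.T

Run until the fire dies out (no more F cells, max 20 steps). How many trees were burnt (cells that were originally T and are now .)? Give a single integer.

Step 1: +3 fires, +1 burnt (F count now 3)
Step 2: +2 fires, +3 burnt (F count now 2)
Step 3: +1 fires, +2 burnt (F count now 1)
Step 4: +1 fires, +1 burnt (F count now 1)
Step 5: +1 fires, +1 burnt (F count now 1)
Step 6: +0 fires, +1 burnt (F count now 0)
Fire out after step 6
Initially T: 20, now '.': 18
Total burnt (originally-T cells now '.'): 8

Answer: 8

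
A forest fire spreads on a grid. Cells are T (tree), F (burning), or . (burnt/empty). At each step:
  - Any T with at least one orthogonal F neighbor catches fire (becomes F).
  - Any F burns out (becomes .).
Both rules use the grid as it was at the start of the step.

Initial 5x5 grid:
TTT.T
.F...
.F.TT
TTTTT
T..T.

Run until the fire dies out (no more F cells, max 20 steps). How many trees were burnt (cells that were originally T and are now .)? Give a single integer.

Step 1: +2 fires, +2 burnt (F count now 2)
Step 2: +4 fires, +2 burnt (F count now 4)
Step 3: +2 fires, +4 burnt (F count now 2)
Step 4: +3 fires, +2 burnt (F count now 3)
Step 5: +1 fires, +3 burnt (F count now 1)
Step 6: +0 fires, +1 burnt (F count now 0)
Fire out after step 6
Initially T: 13, now '.': 24
Total burnt (originally-T cells now '.'): 12

Answer: 12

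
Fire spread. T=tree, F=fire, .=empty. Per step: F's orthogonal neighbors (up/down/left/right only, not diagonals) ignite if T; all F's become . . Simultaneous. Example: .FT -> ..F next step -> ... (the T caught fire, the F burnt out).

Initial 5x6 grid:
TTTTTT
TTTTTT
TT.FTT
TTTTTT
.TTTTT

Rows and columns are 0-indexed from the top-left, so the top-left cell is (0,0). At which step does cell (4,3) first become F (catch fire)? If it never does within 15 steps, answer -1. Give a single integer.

Step 1: cell (4,3)='T' (+3 fires, +1 burnt)
Step 2: cell (4,3)='F' (+7 fires, +3 burnt)
  -> target ignites at step 2
Step 3: cell (4,3)='.' (+8 fires, +7 burnt)
Step 4: cell (4,3)='.' (+7 fires, +8 burnt)
Step 5: cell (4,3)='.' (+2 fires, +7 burnt)
Step 6: cell (4,3)='.' (+0 fires, +2 burnt)
  fire out at step 6

2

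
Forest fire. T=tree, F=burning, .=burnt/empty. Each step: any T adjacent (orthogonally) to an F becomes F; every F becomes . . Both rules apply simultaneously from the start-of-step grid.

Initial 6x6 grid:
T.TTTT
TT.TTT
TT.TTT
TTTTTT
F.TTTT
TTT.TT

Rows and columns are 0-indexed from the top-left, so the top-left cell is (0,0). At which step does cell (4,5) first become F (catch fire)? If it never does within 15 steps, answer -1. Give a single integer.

Step 1: cell (4,5)='T' (+2 fires, +1 burnt)
Step 2: cell (4,5)='T' (+3 fires, +2 burnt)
Step 3: cell (4,5)='T' (+4 fires, +3 burnt)
Step 4: cell (4,5)='T' (+4 fires, +4 burnt)
Step 5: cell (4,5)='T' (+3 fires, +4 burnt)
Step 6: cell (4,5)='T' (+4 fires, +3 burnt)
Step 7: cell (4,5)='F' (+5 fires, +4 burnt)
  -> target ignites at step 7
Step 8: cell (4,5)='.' (+4 fires, +5 burnt)
Step 9: cell (4,5)='.' (+1 fires, +4 burnt)
Step 10: cell (4,5)='.' (+0 fires, +1 burnt)
  fire out at step 10

7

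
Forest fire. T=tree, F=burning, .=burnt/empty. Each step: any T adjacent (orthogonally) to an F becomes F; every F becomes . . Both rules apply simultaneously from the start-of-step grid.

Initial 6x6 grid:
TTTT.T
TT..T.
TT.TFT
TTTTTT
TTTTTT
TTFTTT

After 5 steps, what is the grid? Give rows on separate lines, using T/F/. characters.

Step 1: 7 trees catch fire, 2 burn out
  TTTT.T
  TT..F.
  TT.F.F
  TTTTFT
  TTFTTT
  TF.FTT
Step 2: 8 trees catch fire, 7 burn out
  TTTT.T
  TT....
  TT....
  TTFF.F
  TF.FFT
  F...FT
Step 3: 4 trees catch fire, 8 burn out
  TTTT.T
  TT....
  TT....
  TF....
  F....F
  .....F
Step 4: 2 trees catch fire, 4 burn out
  TTTT.T
  TT....
  TF....
  F.....
  ......
  ......
Step 5: 2 trees catch fire, 2 burn out
  TTTT.T
  TF....
  F.....
  ......
  ......
  ......

TTTT.T
TF....
F.....
......
......
......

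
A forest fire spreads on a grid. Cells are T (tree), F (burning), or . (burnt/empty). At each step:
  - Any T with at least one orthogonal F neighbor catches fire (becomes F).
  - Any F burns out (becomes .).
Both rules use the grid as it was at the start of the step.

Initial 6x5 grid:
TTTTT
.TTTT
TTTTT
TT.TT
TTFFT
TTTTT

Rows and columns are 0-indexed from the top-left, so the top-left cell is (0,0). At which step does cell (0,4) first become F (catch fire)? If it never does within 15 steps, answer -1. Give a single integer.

Step 1: cell (0,4)='T' (+5 fires, +2 burnt)
Step 2: cell (0,4)='T' (+6 fires, +5 burnt)
Step 3: cell (0,4)='T' (+6 fires, +6 burnt)
Step 4: cell (0,4)='T' (+5 fires, +6 burnt)
Step 5: cell (0,4)='F' (+3 fires, +5 burnt)
  -> target ignites at step 5
Step 6: cell (0,4)='.' (+1 fires, +3 burnt)
Step 7: cell (0,4)='.' (+0 fires, +1 burnt)
  fire out at step 7

5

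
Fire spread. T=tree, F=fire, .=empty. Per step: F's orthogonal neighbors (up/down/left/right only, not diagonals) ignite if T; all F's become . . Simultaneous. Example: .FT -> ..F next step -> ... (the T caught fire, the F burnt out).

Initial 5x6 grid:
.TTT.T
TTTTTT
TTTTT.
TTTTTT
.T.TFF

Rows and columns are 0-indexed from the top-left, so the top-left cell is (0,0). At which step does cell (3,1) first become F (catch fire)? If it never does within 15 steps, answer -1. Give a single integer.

Step 1: cell (3,1)='T' (+3 fires, +2 burnt)
Step 2: cell (3,1)='T' (+2 fires, +3 burnt)
Step 3: cell (3,1)='T' (+3 fires, +2 burnt)
Step 4: cell (3,1)='F' (+4 fires, +3 burnt)
  -> target ignites at step 4
Step 5: cell (3,1)='.' (+6 fires, +4 burnt)
Step 6: cell (3,1)='.' (+3 fires, +6 burnt)
Step 7: cell (3,1)='.' (+2 fires, +3 burnt)
Step 8: cell (3,1)='.' (+0 fires, +2 burnt)
  fire out at step 8

4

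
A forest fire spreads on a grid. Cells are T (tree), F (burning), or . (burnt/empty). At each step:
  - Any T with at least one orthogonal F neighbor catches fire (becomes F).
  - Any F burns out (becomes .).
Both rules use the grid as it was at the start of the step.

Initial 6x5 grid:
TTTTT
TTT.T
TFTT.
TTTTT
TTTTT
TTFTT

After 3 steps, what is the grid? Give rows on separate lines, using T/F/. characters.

Step 1: 7 trees catch fire, 2 burn out
  TTTTT
  TFT.T
  F.FT.
  TFTTT
  TTFTT
  TF.FT
Step 2: 10 trees catch fire, 7 burn out
  TFTTT
  F.F.T
  ...F.
  F.FTT
  TF.FT
  F...F
Step 3: 5 trees catch fire, 10 burn out
  F.FTT
  ....T
  .....
  ...FT
  F...F
  .....

F.FTT
....T
.....
...FT
F...F
.....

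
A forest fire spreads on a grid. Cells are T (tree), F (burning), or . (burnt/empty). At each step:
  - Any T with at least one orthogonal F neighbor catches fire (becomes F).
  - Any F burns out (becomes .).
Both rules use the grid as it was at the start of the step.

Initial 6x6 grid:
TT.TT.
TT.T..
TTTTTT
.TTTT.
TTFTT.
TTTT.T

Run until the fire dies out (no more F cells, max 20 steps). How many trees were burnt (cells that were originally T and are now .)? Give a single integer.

Answer: 25

Derivation:
Step 1: +4 fires, +1 burnt (F count now 4)
Step 2: +7 fires, +4 burnt (F count now 7)
Step 3: +4 fires, +7 burnt (F count now 4)
Step 4: +4 fires, +4 burnt (F count now 4)
Step 5: +4 fires, +4 burnt (F count now 4)
Step 6: +2 fires, +4 burnt (F count now 2)
Step 7: +0 fires, +2 burnt (F count now 0)
Fire out after step 7
Initially T: 26, now '.': 35
Total burnt (originally-T cells now '.'): 25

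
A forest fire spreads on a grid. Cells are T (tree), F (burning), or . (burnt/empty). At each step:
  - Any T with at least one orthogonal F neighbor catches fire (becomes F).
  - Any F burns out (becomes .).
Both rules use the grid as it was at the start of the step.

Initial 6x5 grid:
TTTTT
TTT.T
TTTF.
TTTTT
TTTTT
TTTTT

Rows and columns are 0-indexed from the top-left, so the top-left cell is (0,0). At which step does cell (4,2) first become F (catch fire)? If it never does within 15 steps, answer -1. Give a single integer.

Step 1: cell (4,2)='T' (+2 fires, +1 burnt)
Step 2: cell (4,2)='T' (+5 fires, +2 burnt)
Step 3: cell (4,2)='F' (+7 fires, +5 burnt)
  -> target ignites at step 3
Step 4: cell (4,2)='.' (+7 fires, +7 burnt)
Step 5: cell (4,2)='.' (+4 fires, +7 burnt)
Step 6: cell (4,2)='.' (+2 fires, +4 burnt)
Step 7: cell (4,2)='.' (+0 fires, +2 burnt)
  fire out at step 7

3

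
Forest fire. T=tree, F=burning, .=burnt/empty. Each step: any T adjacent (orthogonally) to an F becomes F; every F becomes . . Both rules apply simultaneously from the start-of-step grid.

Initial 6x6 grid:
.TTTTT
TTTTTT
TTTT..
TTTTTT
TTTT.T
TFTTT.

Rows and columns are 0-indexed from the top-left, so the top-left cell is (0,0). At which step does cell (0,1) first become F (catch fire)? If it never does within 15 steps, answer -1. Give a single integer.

Step 1: cell (0,1)='T' (+3 fires, +1 burnt)
Step 2: cell (0,1)='T' (+4 fires, +3 burnt)
Step 3: cell (0,1)='T' (+5 fires, +4 burnt)
Step 4: cell (0,1)='T' (+4 fires, +5 burnt)
Step 5: cell (0,1)='F' (+5 fires, +4 burnt)
  -> target ignites at step 5
Step 6: cell (0,1)='.' (+3 fires, +5 burnt)
Step 7: cell (0,1)='.' (+3 fires, +3 burnt)
Step 8: cell (0,1)='.' (+2 fires, +3 burnt)
Step 9: cell (0,1)='.' (+1 fires, +2 burnt)
Step 10: cell (0,1)='.' (+0 fires, +1 burnt)
  fire out at step 10

5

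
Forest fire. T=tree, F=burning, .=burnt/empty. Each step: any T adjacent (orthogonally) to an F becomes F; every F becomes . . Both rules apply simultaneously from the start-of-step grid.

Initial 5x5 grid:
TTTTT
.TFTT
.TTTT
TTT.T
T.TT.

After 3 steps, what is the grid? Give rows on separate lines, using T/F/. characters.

Step 1: 4 trees catch fire, 1 burn out
  TTFTT
  .F.FT
  .TFTT
  TTT.T
  T.TT.
Step 2: 6 trees catch fire, 4 burn out
  TF.FT
  ....F
  .F.FT
  TTF.T
  T.TT.
Step 3: 5 trees catch fire, 6 burn out
  F...F
  .....
  ....F
  TF..T
  T.FT.

F...F
.....
....F
TF..T
T.FT.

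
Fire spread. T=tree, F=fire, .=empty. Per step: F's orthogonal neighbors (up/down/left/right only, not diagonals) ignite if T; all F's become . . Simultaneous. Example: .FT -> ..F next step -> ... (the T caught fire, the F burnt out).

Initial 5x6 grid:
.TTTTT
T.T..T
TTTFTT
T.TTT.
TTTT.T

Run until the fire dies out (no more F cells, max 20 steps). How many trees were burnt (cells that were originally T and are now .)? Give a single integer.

Step 1: +3 fires, +1 burnt (F count now 3)
Step 2: +6 fires, +3 burnt (F count now 6)
Step 3: +4 fires, +6 burnt (F count now 4)
Step 4: +6 fires, +4 burnt (F count now 6)
Step 5: +2 fires, +6 burnt (F count now 2)
Step 6: +0 fires, +2 burnt (F count now 0)
Fire out after step 6
Initially T: 22, now '.': 29
Total burnt (originally-T cells now '.'): 21

Answer: 21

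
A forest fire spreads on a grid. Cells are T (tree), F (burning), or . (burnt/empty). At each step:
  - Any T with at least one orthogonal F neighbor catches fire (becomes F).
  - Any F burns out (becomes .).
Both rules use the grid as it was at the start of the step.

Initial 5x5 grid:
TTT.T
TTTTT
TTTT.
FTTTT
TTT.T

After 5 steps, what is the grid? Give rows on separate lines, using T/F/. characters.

Step 1: 3 trees catch fire, 1 burn out
  TTT.T
  TTTTT
  FTTT.
  .FTTT
  FTT.T
Step 2: 4 trees catch fire, 3 burn out
  TTT.T
  FTTTT
  .FTT.
  ..FTT
  .FT.T
Step 3: 5 trees catch fire, 4 burn out
  FTT.T
  .FTTT
  ..FT.
  ...FT
  ..F.T
Step 4: 4 trees catch fire, 5 burn out
  .FT.T
  ..FTT
  ...F.
  ....F
  ....T
Step 5: 3 trees catch fire, 4 burn out
  ..F.T
  ...FT
  .....
  .....
  ....F

..F.T
...FT
.....
.....
....F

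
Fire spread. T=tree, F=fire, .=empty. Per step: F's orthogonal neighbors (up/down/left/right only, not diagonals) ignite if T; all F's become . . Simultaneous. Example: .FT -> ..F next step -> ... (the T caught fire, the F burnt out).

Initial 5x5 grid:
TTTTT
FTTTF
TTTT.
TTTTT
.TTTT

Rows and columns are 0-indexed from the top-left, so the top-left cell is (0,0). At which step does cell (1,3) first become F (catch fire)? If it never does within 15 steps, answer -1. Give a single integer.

Step 1: cell (1,3)='F' (+5 fires, +2 burnt)
  -> target ignites at step 1
Step 2: cell (1,3)='.' (+6 fires, +5 burnt)
Step 3: cell (1,3)='.' (+4 fires, +6 burnt)
Step 4: cell (1,3)='.' (+4 fires, +4 burnt)
Step 5: cell (1,3)='.' (+2 fires, +4 burnt)
Step 6: cell (1,3)='.' (+0 fires, +2 burnt)
  fire out at step 6

1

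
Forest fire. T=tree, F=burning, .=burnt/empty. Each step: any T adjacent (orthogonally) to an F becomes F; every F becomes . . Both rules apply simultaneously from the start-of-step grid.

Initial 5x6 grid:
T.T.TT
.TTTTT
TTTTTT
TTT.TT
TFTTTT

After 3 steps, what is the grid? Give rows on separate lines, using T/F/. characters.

Step 1: 3 trees catch fire, 1 burn out
  T.T.TT
  .TTTTT
  TTTTTT
  TFT.TT
  F.FTTT
Step 2: 4 trees catch fire, 3 burn out
  T.T.TT
  .TTTTT
  TFTTTT
  F.F.TT
  ...FTT
Step 3: 4 trees catch fire, 4 burn out
  T.T.TT
  .FTTTT
  F.FTTT
  ....TT
  ....FT

T.T.TT
.FTTTT
F.FTTT
....TT
....FT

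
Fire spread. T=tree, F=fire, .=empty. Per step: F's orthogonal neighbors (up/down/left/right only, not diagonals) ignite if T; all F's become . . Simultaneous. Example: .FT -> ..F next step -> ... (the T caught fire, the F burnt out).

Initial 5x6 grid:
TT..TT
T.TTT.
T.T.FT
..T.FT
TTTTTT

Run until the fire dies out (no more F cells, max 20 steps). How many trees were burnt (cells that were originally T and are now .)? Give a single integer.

Answer: 15

Derivation:
Step 1: +4 fires, +2 burnt (F count now 4)
Step 2: +4 fires, +4 burnt (F count now 4)
Step 3: +3 fires, +4 burnt (F count now 3)
Step 4: +3 fires, +3 burnt (F count now 3)
Step 5: +1 fires, +3 burnt (F count now 1)
Step 6: +0 fires, +1 burnt (F count now 0)
Fire out after step 6
Initially T: 19, now '.': 26
Total burnt (originally-T cells now '.'): 15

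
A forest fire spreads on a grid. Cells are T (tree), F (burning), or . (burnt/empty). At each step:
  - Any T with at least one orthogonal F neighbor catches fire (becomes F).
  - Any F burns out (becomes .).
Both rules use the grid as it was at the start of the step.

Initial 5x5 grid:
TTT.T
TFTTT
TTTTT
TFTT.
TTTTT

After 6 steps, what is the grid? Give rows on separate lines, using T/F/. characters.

Step 1: 7 trees catch fire, 2 burn out
  TFT.T
  F.FTT
  TFTTT
  F.FT.
  TFTTT
Step 2: 8 trees catch fire, 7 burn out
  F.F.T
  ...FT
  F.FTT
  ...F.
  F.FTT
Step 3: 3 trees catch fire, 8 burn out
  ....T
  ....F
  ...FT
  .....
  ...FT
Step 4: 3 trees catch fire, 3 burn out
  ....F
  .....
  ....F
  .....
  ....F
Step 5: 0 trees catch fire, 3 burn out
  .....
  .....
  .....
  .....
  .....
Step 6: 0 trees catch fire, 0 burn out
  .....
  .....
  .....
  .....
  .....

.....
.....
.....
.....
.....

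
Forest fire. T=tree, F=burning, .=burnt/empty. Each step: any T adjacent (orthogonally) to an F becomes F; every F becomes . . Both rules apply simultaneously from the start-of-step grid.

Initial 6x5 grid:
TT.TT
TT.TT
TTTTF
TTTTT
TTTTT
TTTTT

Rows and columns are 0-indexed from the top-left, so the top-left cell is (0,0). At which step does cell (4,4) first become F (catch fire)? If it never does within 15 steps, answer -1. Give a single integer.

Step 1: cell (4,4)='T' (+3 fires, +1 burnt)
Step 2: cell (4,4)='F' (+5 fires, +3 burnt)
  -> target ignites at step 2
Step 3: cell (4,4)='.' (+5 fires, +5 burnt)
Step 4: cell (4,4)='.' (+5 fires, +5 burnt)
Step 5: cell (4,4)='.' (+5 fires, +5 burnt)
Step 6: cell (4,4)='.' (+3 fires, +5 burnt)
Step 7: cell (4,4)='.' (+1 fires, +3 burnt)
Step 8: cell (4,4)='.' (+0 fires, +1 burnt)
  fire out at step 8

2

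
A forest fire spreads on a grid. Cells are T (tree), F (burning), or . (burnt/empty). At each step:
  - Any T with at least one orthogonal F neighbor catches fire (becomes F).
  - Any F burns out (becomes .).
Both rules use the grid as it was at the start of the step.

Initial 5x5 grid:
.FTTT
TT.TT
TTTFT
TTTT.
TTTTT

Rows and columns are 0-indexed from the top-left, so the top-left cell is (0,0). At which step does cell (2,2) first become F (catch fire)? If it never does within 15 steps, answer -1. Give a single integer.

Step 1: cell (2,2)='F' (+6 fires, +2 burnt)
  -> target ignites at step 1
Step 2: cell (2,2)='.' (+6 fires, +6 burnt)
Step 3: cell (2,2)='.' (+5 fires, +6 burnt)
Step 4: cell (2,2)='.' (+2 fires, +5 burnt)
Step 5: cell (2,2)='.' (+1 fires, +2 burnt)
Step 6: cell (2,2)='.' (+0 fires, +1 burnt)
  fire out at step 6

1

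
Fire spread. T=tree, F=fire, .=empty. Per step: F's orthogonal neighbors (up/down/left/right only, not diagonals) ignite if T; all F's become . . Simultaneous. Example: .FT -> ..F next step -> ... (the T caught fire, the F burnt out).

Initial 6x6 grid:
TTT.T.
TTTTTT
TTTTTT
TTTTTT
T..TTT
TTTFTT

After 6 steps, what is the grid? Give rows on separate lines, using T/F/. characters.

Step 1: 3 trees catch fire, 1 burn out
  TTT.T.
  TTTTTT
  TTTTTT
  TTTTTT
  T..FTT
  TTF.FT
Step 2: 4 trees catch fire, 3 burn out
  TTT.T.
  TTTTTT
  TTTTTT
  TTTFTT
  T...FT
  TF...F
Step 3: 5 trees catch fire, 4 burn out
  TTT.T.
  TTTTTT
  TTTFTT
  TTF.FT
  T....F
  F.....
Step 4: 6 trees catch fire, 5 burn out
  TTT.T.
  TTTFTT
  TTF.FT
  TF...F
  F.....
  ......
Step 5: 5 trees catch fire, 6 burn out
  TTT.T.
  TTF.FT
  TF...F
  F.....
  ......
  ......
Step 6: 5 trees catch fire, 5 burn out
  TTF.F.
  TF...F
  F.....
  ......
  ......
  ......

TTF.F.
TF...F
F.....
......
......
......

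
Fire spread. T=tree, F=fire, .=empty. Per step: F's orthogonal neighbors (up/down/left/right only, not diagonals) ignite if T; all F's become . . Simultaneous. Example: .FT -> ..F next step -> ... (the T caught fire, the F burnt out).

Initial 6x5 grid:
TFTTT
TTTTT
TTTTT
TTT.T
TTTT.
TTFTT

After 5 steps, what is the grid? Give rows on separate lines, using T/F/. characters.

Step 1: 6 trees catch fire, 2 burn out
  F.FTT
  TFTTT
  TTTTT
  TTT.T
  TTFT.
  TF.FT
Step 2: 9 trees catch fire, 6 burn out
  ...FT
  F.FTT
  TFTTT
  TTF.T
  TF.F.
  F...F
Step 3: 6 trees catch fire, 9 burn out
  ....F
  ...FT
  F.FTT
  TF..T
  F....
  .....
Step 4: 3 trees catch fire, 6 burn out
  .....
  ....F
  ...FT
  F...T
  .....
  .....
Step 5: 1 trees catch fire, 3 burn out
  .....
  .....
  ....F
  ....T
  .....
  .....

.....
.....
....F
....T
.....
.....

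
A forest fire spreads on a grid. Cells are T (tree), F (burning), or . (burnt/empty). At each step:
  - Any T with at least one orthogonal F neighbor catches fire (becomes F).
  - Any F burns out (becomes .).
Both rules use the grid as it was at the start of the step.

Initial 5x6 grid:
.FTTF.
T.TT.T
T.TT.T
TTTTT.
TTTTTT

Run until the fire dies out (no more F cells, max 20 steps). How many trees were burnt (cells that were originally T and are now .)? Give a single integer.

Step 1: +2 fires, +2 burnt (F count now 2)
Step 2: +2 fires, +2 burnt (F count now 2)
Step 3: +2 fires, +2 burnt (F count now 2)
Step 4: +2 fires, +2 burnt (F count now 2)
Step 5: +4 fires, +2 burnt (F count now 4)
Step 6: +3 fires, +4 burnt (F count now 3)
Step 7: +3 fires, +3 burnt (F count now 3)
Step 8: +1 fires, +3 burnt (F count now 1)
Step 9: +0 fires, +1 burnt (F count now 0)
Fire out after step 9
Initially T: 21, now '.': 28
Total burnt (originally-T cells now '.'): 19

Answer: 19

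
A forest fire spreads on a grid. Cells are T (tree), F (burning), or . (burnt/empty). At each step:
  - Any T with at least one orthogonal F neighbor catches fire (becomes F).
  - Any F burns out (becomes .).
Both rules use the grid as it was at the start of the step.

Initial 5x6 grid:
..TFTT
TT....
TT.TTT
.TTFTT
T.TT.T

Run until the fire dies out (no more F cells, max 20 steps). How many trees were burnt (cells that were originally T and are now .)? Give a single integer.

Step 1: +6 fires, +2 burnt (F count now 6)
Step 2: +5 fires, +6 burnt (F count now 5)
Step 3: +3 fires, +5 burnt (F count now 3)
Step 4: +2 fires, +3 burnt (F count now 2)
Step 5: +1 fires, +2 burnt (F count now 1)
Step 6: +0 fires, +1 burnt (F count now 0)
Fire out after step 6
Initially T: 18, now '.': 29
Total burnt (originally-T cells now '.'): 17

Answer: 17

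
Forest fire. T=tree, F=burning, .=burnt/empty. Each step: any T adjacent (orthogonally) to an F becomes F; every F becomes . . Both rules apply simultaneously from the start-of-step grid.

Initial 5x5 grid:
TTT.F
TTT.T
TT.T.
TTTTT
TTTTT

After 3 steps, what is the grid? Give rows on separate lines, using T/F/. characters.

Step 1: 1 trees catch fire, 1 burn out
  TTT..
  TTT.F
  TT.T.
  TTTTT
  TTTTT
Step 2: 0 trees catch fire, 1 burn out
  TTT..
  TTT..
  TT.T.
  TTTTT
  TTTTT
Step 3: 0 trees catch fire, 0 burn out
  TTT..
  TTT..
  TT.T.
  TTTTT
  TTTTT

TTT..
TTT..
TT.T.
TTTTT
TTTTT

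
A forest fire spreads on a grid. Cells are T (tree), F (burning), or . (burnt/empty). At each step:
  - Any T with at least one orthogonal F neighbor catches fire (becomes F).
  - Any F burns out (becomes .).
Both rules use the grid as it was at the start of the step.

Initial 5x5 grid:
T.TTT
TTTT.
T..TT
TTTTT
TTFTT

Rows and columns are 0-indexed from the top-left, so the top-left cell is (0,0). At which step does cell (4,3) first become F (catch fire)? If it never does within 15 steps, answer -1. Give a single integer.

Step 1: cell (4,3)='F' (+3 fires, +1 burnt)
  -> target ignites at step 1
Step 2: cell (4,3)='.' (+4 fires, +3 burnt)
Step 3: cell (4,3)='.' (+3 fires, +4 burnt)
Step 4: cell (4,3)='.' (+3 fires, +3 burnt)
Step 5: cell (4,3)='.' (+3 fires, +3 burnt)
Step 6: cell (4,3)='.' (+4 fires, +3 burnt)
Step 7: cell (4,3)='.' (+0 fires, +4 burnt)
  fire out at step 7

1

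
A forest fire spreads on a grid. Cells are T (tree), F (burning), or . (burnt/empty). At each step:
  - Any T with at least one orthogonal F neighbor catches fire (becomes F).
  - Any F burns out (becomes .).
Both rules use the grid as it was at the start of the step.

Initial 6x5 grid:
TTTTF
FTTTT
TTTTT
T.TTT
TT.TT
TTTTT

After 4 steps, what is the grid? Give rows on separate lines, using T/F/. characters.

Step 1: 5 trees catch fire, 2 burn out
  FTTF.
  .FTTF
  FTTTT
  T.TTT
  TT.TT
  TTTTT
Step 2: 7 trees catch fire, 5 burn out
  .FF..
  ..FF.
  .FTTF
  F.TTT
  TT.TT
  TTTTT
Step 3: 4 trees catch fire, 7 burn out
  .....
  .....
  ..FF.
  ..TTF
  FT.TT
  TTTTT
Step 4: 5 trees catch fire, 4 burn out
  .....
  .....
  .....
  ..FF.
  .F.TF
  FTTTT

.....
.....
.....
..FF.
.F.TF
FTTTT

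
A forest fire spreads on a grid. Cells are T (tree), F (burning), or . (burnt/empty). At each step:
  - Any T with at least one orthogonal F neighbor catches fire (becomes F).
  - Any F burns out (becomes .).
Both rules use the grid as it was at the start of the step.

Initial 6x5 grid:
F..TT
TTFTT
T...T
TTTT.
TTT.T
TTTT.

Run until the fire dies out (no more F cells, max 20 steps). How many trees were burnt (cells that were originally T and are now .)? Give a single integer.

Step 1: +3 fires, +2 burnt (F count now 3)
Step 2: +3 fires, +3 burnt (F count now 3)
Step 3: +3 fires, +3 burnt (F count now 3)
Step 4: +2 fires, +3 burnt (F count now 2)
Step 5: +3 fires, +2 burnt (F count now 3)
Step 6: +3 fires, +3 burnt (F count now 3)
Step 7: +1 fires, +3 burnt (F count now 1)
Step 8: +1 fires, +1 burnt (F count now 1)
Step 9: +0 fires, +1 burnt (F count now 0)
Fire out after step 9
Initially T: 20, now '.': 29
Total burnt (originally-T cells now '.'): 19

Answer: 19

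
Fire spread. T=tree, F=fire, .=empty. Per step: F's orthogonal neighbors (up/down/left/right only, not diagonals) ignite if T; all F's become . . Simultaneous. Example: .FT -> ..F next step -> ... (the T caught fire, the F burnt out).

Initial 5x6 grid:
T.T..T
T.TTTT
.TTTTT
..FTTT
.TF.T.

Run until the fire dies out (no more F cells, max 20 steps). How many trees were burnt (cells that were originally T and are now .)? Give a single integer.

Answer: 16

Derivation:
Step 1: +3 fires, +2 burnt (F count now 3)
Step 2: +4 fires, +3 burnt (F count now 4)
Step 3: +5 fires, +4 burnt (F count now 5)
Step 4: +2 fires, +5 burnt (F count now 2)
Step 5: +1 fires, +2 burnt (F count now 1)
Step 6: +1 fires, +1 burnt (F count now 1)
Step 7: +0 fires, +1 burnt (F count now 0)
Fire out after step 7
Initially T: 18, now '.': 28
Total burnt (originally-T cells now '.'): 16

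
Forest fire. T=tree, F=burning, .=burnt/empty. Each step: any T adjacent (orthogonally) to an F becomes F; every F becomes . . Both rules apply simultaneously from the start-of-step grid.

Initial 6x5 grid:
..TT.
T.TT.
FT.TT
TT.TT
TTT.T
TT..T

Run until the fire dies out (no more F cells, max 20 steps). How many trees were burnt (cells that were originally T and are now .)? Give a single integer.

Step 1: +3 fires, +1 burnt (F count now 3)
Step 2: +2 fires, +3 burnt (F count now 2)
Step 3: +2 fires, +2 burnt (F count now 2)
Step 4: +2 fires, +2 burnt (F count now 2)
Step 5: +0 fires, +2 burnt (F count now 0)
Fire out after step 5
Initially T: 19, now '.': 20
Total burnt (originally-T cells now '.'): 9

Answer: 9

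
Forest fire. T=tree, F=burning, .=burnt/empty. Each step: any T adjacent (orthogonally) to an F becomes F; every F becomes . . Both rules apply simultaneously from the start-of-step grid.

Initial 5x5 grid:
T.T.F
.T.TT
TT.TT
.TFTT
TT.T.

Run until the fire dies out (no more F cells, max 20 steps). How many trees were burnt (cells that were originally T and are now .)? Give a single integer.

Step 1: +3 fires, +2 burnt (F count now 3)
Step 2: +7 fires, +3 burnt (F count now 7)
Step 3: +3 fires, +7 burnt (F count now 3)
Step 4: +0 fires, +3 burnt (F count now 0)
Fire out after step 4
Initially T: 15, now '.': 23
Total burnt (originally-T cells now '.'): 13

Answer: 13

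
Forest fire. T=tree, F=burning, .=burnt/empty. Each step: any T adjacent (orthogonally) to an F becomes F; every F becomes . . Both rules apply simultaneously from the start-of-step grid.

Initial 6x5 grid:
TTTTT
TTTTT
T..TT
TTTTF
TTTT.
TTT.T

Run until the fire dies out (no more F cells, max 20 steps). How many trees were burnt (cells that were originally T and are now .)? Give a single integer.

Answer: 24

Derivation:
Step 1: +2 fires, +1 burnt (F count now 2)
Step 2: +4 fires, +2 burnt (F count now 4)
Step 3: +4 fires, +4 burnt (F count now 4)
Step 4: +5 fires, +4 burnt (F count now 5)
Step 5: +5 fires, +5 burnt (F count now 5)
Step 6: +3 fires, +5 burnt (F count now 3)
Step 7: +1 fires, +3 burnt (F count now 1)
Step 8: +0 fires, +1 burnt (F count now 0)
Fire out after step 8
Initially T: 25, now '.': 29
Total burnt (originally-T cells now '.'): 24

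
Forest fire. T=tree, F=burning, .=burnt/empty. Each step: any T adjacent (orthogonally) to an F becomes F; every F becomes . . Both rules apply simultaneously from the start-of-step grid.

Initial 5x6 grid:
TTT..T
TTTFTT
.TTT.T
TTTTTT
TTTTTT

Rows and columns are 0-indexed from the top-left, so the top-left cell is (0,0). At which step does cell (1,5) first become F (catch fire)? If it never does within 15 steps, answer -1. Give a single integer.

Step 1: cell (1,5)='T' (+3 fires, +1 burnt)
Step 2: cell (1,5)='F' (+5 fires, +3 burnt)
  -> target ignites at step 2
Step 3: cell (1,5)='.' (+8 fires, +5 burnt)
Step 4: cell (1,5)='.' (+5 fires, +8 burnt)
Step 5: cell (1,5)='.' (+3 fires, +5 burnt)
Step 6: cell (1,5)='.' (+1 fires, +3 burnt)
Step 7: cell (1,5)='.' (+0 fires, +1 burnt)
  fire out at step 7

2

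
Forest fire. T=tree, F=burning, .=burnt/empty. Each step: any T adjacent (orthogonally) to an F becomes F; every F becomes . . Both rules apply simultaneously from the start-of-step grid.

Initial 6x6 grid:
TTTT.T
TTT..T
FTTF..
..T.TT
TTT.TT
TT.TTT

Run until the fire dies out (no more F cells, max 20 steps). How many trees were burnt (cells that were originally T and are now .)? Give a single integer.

Step 1: +3 fires, +2 burnt (F count now 3)
Step 2: +4 fires, +3 burnt (F count now 4)
Step 3: +3 fires, +4 burnt (F count now 3)
Step 4: +2 fires, +3 burnt (F count now 2)
Step 5: +2 fires, +2 burnt (F count now 2)
Step 6: +1 fires, +2 burnt (F count now 1)
Step 7: +0 fires, +1 burnt (F count now 0)
Fire out after step 7
Initially T: 24, now '.': 27
Total burnt (originally-T cells now '.'): 15

Answer: 15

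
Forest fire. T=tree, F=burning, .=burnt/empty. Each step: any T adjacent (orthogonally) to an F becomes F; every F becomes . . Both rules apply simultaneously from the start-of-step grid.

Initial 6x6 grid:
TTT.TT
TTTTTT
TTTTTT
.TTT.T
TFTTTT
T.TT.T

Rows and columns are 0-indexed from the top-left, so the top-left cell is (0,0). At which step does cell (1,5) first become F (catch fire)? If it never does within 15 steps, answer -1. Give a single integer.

Step 1: cell (1,5)='T' (+3 fires, +1 burnt)
Step 2: cell (1,5)='T' (+5 fires, +3 burnt)
Step 3: cell (1,5)='T' (+6 fires, +5 burnt)
Step 4: cell (1,5)='T' (+5 fires, +6 burnt)
Step 5: cell (1,5)='T' (+6 fires, +5 burnt)
Step 6: cell (1,5)='T' (+2 fires, +6 burnt)
Step 7: cell (1,5)='F' (+2 fires, +2 burnt)
  -> target ignites at step 7
Step 8: cell (1,5)='.' (+1 fires, +2 burnt)
Step 9: cell (1,5)='.' (+0 fires, +1 burnt)
  fire out at step 9

7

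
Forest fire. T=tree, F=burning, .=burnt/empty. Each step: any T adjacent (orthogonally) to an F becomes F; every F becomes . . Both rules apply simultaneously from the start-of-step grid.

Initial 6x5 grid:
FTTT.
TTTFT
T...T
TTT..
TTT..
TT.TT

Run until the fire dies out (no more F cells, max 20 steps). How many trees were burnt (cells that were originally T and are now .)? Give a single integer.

Answer: 17

Derivation:
Step 1: +5 fires, +2 burnt (F count now 5)
Step 2: +4 fires, +5 burnt (F count now 4)
Step 3: +1 fires, +4 burnt (F count now 1)
Step 4: +2 fires, +1 burnt (F count now 2)
Step 5: +3 fires, +2 burnt (F count now 3)
Step 6: +2 fires, +3 burnt (F count now 2)
Step 7: +0 fires, +2 burnt (F count now 0)
Fire out after step 7
Initially T: 19, now '.': 28
Total burnt (originally-T cells now '.'): 17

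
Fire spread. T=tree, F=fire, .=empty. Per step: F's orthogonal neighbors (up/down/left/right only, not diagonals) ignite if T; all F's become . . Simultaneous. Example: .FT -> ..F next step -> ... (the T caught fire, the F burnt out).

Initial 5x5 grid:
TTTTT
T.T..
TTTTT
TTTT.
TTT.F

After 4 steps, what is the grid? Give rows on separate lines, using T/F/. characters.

Step 1: 0 trees catch fire, 1 burn out
  TTTTT
  T.T..
  TTTTT
  TTTT.
  TTT..
Step 2: 0 trees catch fire, 0 burn out
  TTTTT
  T.T..
  TTTTT
  TTTT.
  TTT..
Step 3: 0 trees catch fire, 0 burn out
  TTTTT
  T.T..
  TTTTT
  TTTT.
  TTT..
Step 4: 0 trees catch fire, 0 burn out
  TTTTT
  T.T..
  TTTTT
  TTTT.
  TTT..

TTTTT
T.T..
TTTTT
TTTT.
TTT..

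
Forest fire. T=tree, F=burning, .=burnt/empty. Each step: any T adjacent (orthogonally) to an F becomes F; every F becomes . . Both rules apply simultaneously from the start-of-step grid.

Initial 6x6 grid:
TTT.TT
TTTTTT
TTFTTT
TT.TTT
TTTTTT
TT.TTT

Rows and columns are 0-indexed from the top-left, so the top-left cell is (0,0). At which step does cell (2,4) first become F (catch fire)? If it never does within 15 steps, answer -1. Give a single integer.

Step 1: cell (2,4)='T' (+3 fires, +1 burnt)
Step 2: cell (2,4)='F' (+7 fires, +3 burnt)
  -> target ignites at step 2
Step 3: cell (2,4)='.' (+8 fires, +7 burnt)
Step 4: cell (2,4)='.' (+9 fires, +8 burnt)
Step 5: cell (2,4)='.' (+4 fires, +9 burnt)
Step 6: cell (2,4)='.' (+1 fires, +4 burnt)
Step 7: cell (2,4)='.' (+0 fires, +1 burnt)
  fire out at step 7

2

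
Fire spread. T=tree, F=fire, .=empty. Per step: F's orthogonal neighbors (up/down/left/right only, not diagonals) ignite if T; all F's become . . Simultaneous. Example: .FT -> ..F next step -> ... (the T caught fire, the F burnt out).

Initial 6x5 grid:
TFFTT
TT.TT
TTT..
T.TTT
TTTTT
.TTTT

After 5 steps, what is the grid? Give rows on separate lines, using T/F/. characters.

Step 1: 3 trees catch fire, 2 burn out
  F..FT
  TF.TT
  TTT..
  T.TTT
  TTTTT
  .TTTT
Step 2: 4 trees catch fire, 3 burn out
  ....F
  F..FT
  TFT..
  T.TTT
  TTTTT
  .TTTT
Step 3: 3 trees catch fire, 4 burn out
  .....
  ....F
  F.F..
  T.TTT
  TTTTT
  .TTTT
Step 4: 2 trees catch fire, 3 burn out
  .....
  .....
  .....
  F.FTT
  TTTTT
  .TTTT
Step 5: 3 trees catch fire, 2 burn out
  .....
  .....
  .....
  ...FT
  FTFTT
  .TTTT

.....
.....
.....
...FT
FTFTT
.TTTT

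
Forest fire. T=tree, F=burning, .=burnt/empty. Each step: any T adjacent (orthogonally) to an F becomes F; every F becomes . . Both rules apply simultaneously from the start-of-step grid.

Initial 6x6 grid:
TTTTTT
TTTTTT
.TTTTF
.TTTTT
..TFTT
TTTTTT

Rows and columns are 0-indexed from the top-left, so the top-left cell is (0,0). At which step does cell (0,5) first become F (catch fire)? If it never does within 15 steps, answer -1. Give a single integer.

Step 1: cell (0,5)='T' (+7 fires, +2 burnt)
Step 2: cell (0,5)='F' (+8 fires, +7 burnt)
  -> target ignites at step 2
Step 3: cell (0,5)='.' (+6 fires, +8 burnt)
Step 4: cell (0,5)='.' (+4 fires, +6 burnt)
Step 5: cell (0,5)='.' (+2 fires, +4 burnt)
Step 6: cell (0,5)='.' (+2 fires, +2 burnt)
Step 7: cell (0,5)='.' (+1 fires, +2 burnt)
Step 8: cell (0,5)='.' (+0 fires, +1 burnt)
  fire out at step 8

2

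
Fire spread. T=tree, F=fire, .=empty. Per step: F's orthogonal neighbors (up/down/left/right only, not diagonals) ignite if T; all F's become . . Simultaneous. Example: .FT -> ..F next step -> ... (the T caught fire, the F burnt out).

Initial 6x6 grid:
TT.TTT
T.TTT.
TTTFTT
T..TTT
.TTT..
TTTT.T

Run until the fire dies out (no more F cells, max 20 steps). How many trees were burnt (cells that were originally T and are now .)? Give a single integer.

Answer: 25

Derivation:
Step 1: +4 fires, +1 burnt (F count now 4)
Step 2: +7 fires, +4 burnt (F count now 7)
Step 3: +5 fires, +7 burnt (F count now 5)
Step 4: +5 fires, +5 burnt (F count now 5)
Step 5: +2 fires, +5 burnt (F count now 2)
Step 6: +2 fires, +2 burnt (F count now 2)
Step 7: +0 fires, +2 burnt (F count now 0)
Fire out after step 7
Initially T: 26, now '.': 35
Total burnt (originally-T cells now '.'): 25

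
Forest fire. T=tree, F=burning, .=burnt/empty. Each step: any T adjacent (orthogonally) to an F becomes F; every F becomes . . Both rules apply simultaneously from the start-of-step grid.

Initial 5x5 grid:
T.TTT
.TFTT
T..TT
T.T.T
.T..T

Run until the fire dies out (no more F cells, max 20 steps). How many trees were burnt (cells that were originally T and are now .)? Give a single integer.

Step 1: +3 fires, +1 burnt (F count now 3)
Step 2: +3 fires, +3 burnt (F count now 3)
Step 3: +2 fires, +3 burnt (F count now 2)
Step 4: +1 fires, +2 burnt (F count now 1)
Step 5: +1 fires, +1 burnt (F count now 1)
Step 6: +0 fires, +1 burnt (F count now 0)
Fire out after step 6
Initially T: 15, now '.': 20
Total burnt (originally-T cells now '.'): 10

Answer: 10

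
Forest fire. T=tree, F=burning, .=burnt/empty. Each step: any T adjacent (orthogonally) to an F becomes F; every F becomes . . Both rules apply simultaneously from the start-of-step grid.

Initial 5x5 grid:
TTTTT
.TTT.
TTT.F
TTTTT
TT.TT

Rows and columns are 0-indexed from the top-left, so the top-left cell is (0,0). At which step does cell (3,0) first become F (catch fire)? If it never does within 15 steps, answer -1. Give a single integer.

Step 1: cell (3,0)='T' (+1 fires, +1 burnt)
Step 2: cell (3,0)='T' (+2 fires, +1 burnt)
Step 3: cell (3,0)='T' (+2 fires, +2 burnt)
Step 4: cell (3,0)='T' (+2 fires, +2 burnt)
Step 5: cell (3,0)='F' (+4 fires, +2 burnt)
  -> target ignites at step 5
Step 6: cell (3,0)='.' (+5 fires, +4 burnt)
Step 7: cell (3,0)='.' (+2 fires, +5 burnt)
Step 8: cell (3,0)='.' (+2 fires, +2 burnt)
Step 9: cell (3,0)='.' (+0 fires, +2 burnt)
  fire out at step 9

5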